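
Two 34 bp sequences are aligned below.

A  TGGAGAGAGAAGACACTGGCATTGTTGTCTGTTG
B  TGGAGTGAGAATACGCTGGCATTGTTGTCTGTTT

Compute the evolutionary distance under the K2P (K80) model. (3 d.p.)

Of 34 sites, 1 differences are transitions and 3 are transversions, so P = 1/34 ≈ 0.029412 and Q = 3/34 ≈ 0.088235.
Under the Kimura two-parameter model, d = −½ ln(1 − 2P − Q) − ¼ ln(1 − 2Q).
1 − 2P − Q = 0.852941, giving −½ ln(0.852941) = 0.079532.
1 − 2Q = 0.82353, giving −¼ ln(0.82353) = 0.048539.
d = 0.079532 + 0.048539 = 0.128071.

0.128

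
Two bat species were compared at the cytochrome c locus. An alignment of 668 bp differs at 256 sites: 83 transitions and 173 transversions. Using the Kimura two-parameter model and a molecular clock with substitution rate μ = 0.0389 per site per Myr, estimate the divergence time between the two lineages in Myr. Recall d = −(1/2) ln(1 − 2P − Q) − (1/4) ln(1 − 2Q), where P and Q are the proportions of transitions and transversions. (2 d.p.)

6.90

P = 83/668 ≈ 0.124251 and Q = 173/668 ≈ 0.258982.
Under the Kimura two-parameter model, d = −½ ln(1 − 2P − Q) − ¼ ln(1 − 2Q).
1 − 2P − Q = 0.492516, giving −½ ln(0.492516) = 0.354114.
1 − 2Q = 0.482036, giving −¼ ln(0.482036) = 0.182434.
d = 0.354114 + 0.182434 = 0.536548.
Under a molecular clock d = 2μt, so t = d/(2μ) = 0.536548 / (2 × 0.0389) = 6.90 Myr.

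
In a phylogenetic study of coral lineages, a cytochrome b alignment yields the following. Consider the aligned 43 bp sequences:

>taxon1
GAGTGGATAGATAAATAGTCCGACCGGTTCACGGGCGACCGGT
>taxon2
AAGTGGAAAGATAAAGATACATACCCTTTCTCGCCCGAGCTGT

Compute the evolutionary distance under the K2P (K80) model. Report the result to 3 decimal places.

0.446

Of 43 sites, 1 differences are transitions and 13 are transversions, so P = 1/43 ≈ 0.023256 and Q = 13/43 ≈ 0.302326.
Under the Kimura two-parameter model, d = −½ ln(1 − 2P − Q) − ¼ ln(1 − 2Q).
1 − 2P − Q = 0.651162, giving −½ ln(0.651162) = 0.214498.
1 − 2Q = 0.395348, giving −¼ ln(0.395348) = 0.231997.
d = 0.214498 + 0.231997 = 0.446495.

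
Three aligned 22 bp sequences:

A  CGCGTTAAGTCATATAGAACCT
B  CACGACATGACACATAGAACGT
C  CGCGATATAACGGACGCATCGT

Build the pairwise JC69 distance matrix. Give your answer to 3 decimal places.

d(A,B) = 0.414, d(A,C) = 0.824, d(B,C) = 0.591

A–B: 7/22 sites differ → p ≈ 0.318182, d = −0.75 ln(1 − 0.424243) = 0.414052 ≈ 0.414.
A–C: 11/22 sites differ → p = 0.5, d = −0.75 ln(1 − 0.666667) = 0.823960 ≈ 0.824.
B–C: 9/22 sites differ → p ≈ 0.409091, d = −0.75 ln(1 − 0.545455) = 0.591344 ≈ 0.591.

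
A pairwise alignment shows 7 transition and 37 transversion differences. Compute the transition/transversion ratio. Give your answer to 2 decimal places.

0.19

R = 7/37 = 0.189189… ≈ 0.19 (to 2 d.p.).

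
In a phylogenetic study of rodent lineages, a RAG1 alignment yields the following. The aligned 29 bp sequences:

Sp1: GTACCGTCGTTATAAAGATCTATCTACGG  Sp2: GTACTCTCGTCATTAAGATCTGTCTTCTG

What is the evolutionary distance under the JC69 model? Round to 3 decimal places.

0.291

The sequences differ at 7 of 29 sites (5, 6, 11, 14, 22, 26, 28), so p = 7/29 ≈ 0.241379.
d = −(3/4) ln(1 − 4p/3) = −0.75 ln(1 − 0.321839) = −0.75 ln(0.678161)
  = −0.75 × (-0.388371) = 0.291278 substitutions/site.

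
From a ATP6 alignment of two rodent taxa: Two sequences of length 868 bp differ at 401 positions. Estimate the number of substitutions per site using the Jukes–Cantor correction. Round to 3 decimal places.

p = 401/868 ≈ 0.461982.
d = −(3/4) ln(1 − 4p/3) = −0.75 ln(1 − 0.615976) = −0.75 ln(0.384024)
  = −0.75 × (-0.957050) = 0.717788 substitutions/site.

0.718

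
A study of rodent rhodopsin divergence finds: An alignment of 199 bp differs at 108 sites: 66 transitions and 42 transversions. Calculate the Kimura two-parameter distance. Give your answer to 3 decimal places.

1.174

P = 66/199 ≈ 0.331658 and Q = 42/199 ≈ 0.211055.
Under the Kimura two-parameter model, d = −½ ln(1 − 2P − Q) − ¼ ln(1 − 2Q).
1 − 2P − Q = 0.125629, giving −½ ln(0.125629) = 1.037211.
1 − 2Q = 0.57789, giving −¼ ln(0.57789) = 0.137093.
d = 1.037211 + 0.137093 = 1.174304.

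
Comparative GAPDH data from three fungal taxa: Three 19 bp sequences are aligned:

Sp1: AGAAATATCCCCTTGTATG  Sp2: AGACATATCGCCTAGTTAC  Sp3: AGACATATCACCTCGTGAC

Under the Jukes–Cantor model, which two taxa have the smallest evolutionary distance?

Sp1–Sp2: 6/19 differ, p = 0.316, d = 0.410.
Sp1–Sp3: 6/19 differ, p = 0.316, d = 0.410.
Sp2–Sp3: 3/19 differ, p = 0.158, d = 0.177.
The smallest distance is between Sp2 and Sp3.

Sp2 and Sp3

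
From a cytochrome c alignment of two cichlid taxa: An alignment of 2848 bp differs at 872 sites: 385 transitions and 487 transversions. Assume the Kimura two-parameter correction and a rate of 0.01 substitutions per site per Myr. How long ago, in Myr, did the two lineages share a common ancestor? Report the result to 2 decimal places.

19.79

P = 385/2848 ≈ 0.135183 and Q = 487/2848 ≈ 0.170997.
Under the Kimura two-parameter model, d = −½ ln(1 − 2P − Q) − ¼ ln(1 − 2Q).
1 − 2P − Q = 0.558637, giving −½ ln(0.558637) = 0.291128.
1 − 2Q = 0.658006, giving −¼ ln(0.658006) = 0.104635.
d = 0.291128 + 0.104635 = 0.395763.
Under a molecular clock d = 2μt, so t = d/(2μ) = 0.395763 / (2 × 0.01) = 19.79 Myr.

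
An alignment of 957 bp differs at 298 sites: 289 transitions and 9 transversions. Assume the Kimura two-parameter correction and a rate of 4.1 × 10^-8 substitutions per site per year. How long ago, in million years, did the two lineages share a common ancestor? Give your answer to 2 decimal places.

5.85

P = 289/957 ≈ 0.301985 and Q = 9/957 ≈ 0.009404.
Under the Kimura two-parameter model, d = −½ ln(1 − 2P − Q) − ¼ ln(1 − 2Q).
1 − 2P − Q = 0.386626, giving −½ ln(0.386626) = 0.475149.
1 − 2Q = 0.981192, giving −¼ ln(0.981192) = 0.004747.
d = 0.475149 + 0.004747 = 0.479896.
Under a molecular clock d = 2μt, so t = d/(2μ) = 0.479896 / (2 × 4.1 × 10^-8) = 5.85 million years.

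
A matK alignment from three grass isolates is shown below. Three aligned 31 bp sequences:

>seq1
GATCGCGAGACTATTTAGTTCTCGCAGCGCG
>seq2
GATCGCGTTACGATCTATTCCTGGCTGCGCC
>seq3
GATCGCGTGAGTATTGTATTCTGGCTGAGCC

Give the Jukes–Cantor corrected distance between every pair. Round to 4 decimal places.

d(seq1,seq2) = 0.3672, d(seq1,seq3) = 0.3672, d(seq2,seq3) = 0.3672

seq1–seq2: 9/31 sites differ → p ≈ 0.290323, d = −0.75 ln(1 − 0.387097) = 0.367161 ≈ 0.3672.
seq1–seq3: 9/31 sites differ → p ≈ 0.290323, d = −0.75 ln(1 − 0.387097) = 0.367161 ≈ 0.3672.
seq2–seq3: 9/31 sites differ → p ≈ 0.290323, d = −0.75 ln(1 − 0.387097) = 0.367161 ≈ 0.3672.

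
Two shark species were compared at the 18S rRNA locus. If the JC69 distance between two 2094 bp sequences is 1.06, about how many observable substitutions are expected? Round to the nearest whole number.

1188

Invert JC69: p = (3/4)(1 − e^(−4d/3)) = 0.75 × (1 − e^(-1.413333)) = 0.75 × (1 − 0.243331) = 0.567502.
Expected differing sites = pL ≈ 0.567502 × 2094 = 1188.349188 ≈ 1188.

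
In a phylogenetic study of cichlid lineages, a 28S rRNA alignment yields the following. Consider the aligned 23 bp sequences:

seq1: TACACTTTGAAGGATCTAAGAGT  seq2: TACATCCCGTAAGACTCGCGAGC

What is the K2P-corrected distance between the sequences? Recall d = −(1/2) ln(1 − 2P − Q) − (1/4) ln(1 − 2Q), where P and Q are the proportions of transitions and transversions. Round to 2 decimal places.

Of 23 sites, 10 differences are transitions and 2 are transversions, so P = 10/23 ≈ 0.434783 and Q = 2/23 ≈ 0.086957.
Under the Kimura two-parameter model, d = −½ ln(1 − 2P − Q) − ¼ ln(1 − 2Q).
1 − 2P − Q = 0.043477, giving −½ ln(0.043477) = 1.567762.
1 − 2Q = 0.826086, giving −¼ ln(0.826086) = 0.047764.
d = 1.567762 + 0.047764 = 1.615526.

1.62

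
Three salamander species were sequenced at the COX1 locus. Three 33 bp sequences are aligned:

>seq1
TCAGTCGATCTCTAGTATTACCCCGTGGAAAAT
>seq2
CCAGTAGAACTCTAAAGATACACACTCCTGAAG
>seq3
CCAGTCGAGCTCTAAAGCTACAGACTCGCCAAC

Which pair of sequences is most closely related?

seq1–seq2: 15/33 differ, p = 0.455, d = 0.699.
seq1–seq3: 14/33 differ, p = 0.424, d = 0.625.
seq2–seq3: 8/33 differ, p = 0.242, d = 0.293.
The smallest distance is between seq2 and seq3.

seq2 and seq3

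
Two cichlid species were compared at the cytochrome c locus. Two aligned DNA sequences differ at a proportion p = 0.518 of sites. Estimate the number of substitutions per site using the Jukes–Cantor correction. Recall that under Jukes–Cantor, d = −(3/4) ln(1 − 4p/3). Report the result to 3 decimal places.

d = −(3/4) ln(1 − 4p/3) = −0.75 ln(1 − 0.690667) = −0.75 ln(0.309333)
  = −0.75 × (-1.173337) = 0.880003 substitutions/site.

0.880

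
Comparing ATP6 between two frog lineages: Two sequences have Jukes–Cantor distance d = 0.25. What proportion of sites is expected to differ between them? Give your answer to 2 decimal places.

0.21

p = (3/4)(1 − e^(−4d/3)) = 0.75 × (1 − e^(-0.333333)) = 0.75 × (1 − 0.716532) = 0.212601.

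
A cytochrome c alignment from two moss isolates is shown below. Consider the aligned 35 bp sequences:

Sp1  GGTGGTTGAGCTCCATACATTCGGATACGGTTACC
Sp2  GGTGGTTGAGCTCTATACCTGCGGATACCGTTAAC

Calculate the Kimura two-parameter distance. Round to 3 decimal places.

0.159

Of 35 sites, 1 differences are transitions and 4 are transversions, so P = 1/35 ≈ 0.028571 and Q = 4/35 ≈ 0.114286.
Under the Kimura two-parameter model, d = −½ ln(1 − 2P − Q) − ¼ ln(1 − 2Q).
1 − 2P − Q = 0.828572, giving −½ ln(0.828572) = 0.094026.
1 − 2Q = 0.771428, giving −¼ ln(0.771428) = 0.064878.
d = 0.094026 + 0.064878 = 0.158904.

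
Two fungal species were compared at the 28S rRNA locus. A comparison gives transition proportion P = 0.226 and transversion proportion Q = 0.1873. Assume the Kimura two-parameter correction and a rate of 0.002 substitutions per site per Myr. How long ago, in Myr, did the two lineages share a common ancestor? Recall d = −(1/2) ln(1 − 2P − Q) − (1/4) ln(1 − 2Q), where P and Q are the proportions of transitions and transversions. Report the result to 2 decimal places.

Under the Kimura two-parameter model, d = −½ ln(1 − 2P − Q) − ¼ ln(1 − 2Q).
1 − 2P − Q = 0.3607, giving −½ ln(0.3607) = 0.509854.
1 − 2Q = 0.6254, giving −¼ ln(0.6254) = 0.117341.
d = 0.509854 + 0.117341 = 0.627195.
Under a molecular clock d = 2μt, so t = d/(2μ) = 0.627195 / (2 × 0.002) = 156.80 Myr.

156.80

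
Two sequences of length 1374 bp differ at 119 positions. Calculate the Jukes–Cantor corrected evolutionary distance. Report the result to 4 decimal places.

p = 119/1374 ≈ 0.086608.
d = −(3/4) ln(1 − 4p/3) = −0.75 ln(1 − 0.115477) = −0.75 ln(0.884523)
  = −0.75 × (-0.122707) = 0.092030 substitutions/site.

0.0920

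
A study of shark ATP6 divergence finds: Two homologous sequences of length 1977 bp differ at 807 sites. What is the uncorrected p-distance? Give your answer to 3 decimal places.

p = 807/1977 = 0.408194… ≈ 0.408 (to 3 d.p.).

0.408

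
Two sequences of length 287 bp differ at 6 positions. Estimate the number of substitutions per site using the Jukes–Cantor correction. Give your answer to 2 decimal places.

p = 6/287 ≈ 0.020906.
d = −(3/4) ln(1 − 4p/3) = −0.75 ln(1 − 0.027875) = −0.75 ln(0.972125)
  = −0.75 × (-0.028271) = 0.021203 substitutions/site.

0.02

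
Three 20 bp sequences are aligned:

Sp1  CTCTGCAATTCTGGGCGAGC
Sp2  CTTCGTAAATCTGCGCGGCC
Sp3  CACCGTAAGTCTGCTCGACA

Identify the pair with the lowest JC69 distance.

Sp2 and Sp3

Sp1–Sp2: 7/20 differ, p = 0.350, d = 0.471.
Sp1–Sp3: 8/20 differ, p = 0.400, d = 0.572.
Sp2–Sp3: 6/20 differ, p = 0.300, d = 0.383.
The smallest distance is between Sp2 and Sp3.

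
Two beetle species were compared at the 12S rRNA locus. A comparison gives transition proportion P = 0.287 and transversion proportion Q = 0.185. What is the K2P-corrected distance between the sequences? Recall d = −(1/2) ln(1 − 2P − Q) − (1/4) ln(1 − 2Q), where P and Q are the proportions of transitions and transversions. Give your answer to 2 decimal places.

0.83

Under the Kimura two-parameter model, d = −½ ln(1 − 2P − Q) − ¼ ln(1 − 2Q).
1 − 2P − Q = 0.241, giving −½ ln(0.241) = 0.711479.
1 − 2Q = 0.63, giving −¼ ln(0.63) = 0.115509.
d = 0.711479 + 0.115509 = 0.826988.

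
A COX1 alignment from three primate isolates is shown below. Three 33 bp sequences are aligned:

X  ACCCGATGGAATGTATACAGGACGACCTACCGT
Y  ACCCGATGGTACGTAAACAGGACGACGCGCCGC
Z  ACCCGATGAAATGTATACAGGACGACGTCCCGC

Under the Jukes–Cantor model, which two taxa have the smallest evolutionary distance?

X–Y: 7/33 differ, p = 0.212, d = 0.249.
X–Z: 4/33 differ, p = 0.121, d = 0.132.
Y–Z: 6/33 differ, p = 0.182, d = 0.208.
The smallest distance is between X and Z.

X and Z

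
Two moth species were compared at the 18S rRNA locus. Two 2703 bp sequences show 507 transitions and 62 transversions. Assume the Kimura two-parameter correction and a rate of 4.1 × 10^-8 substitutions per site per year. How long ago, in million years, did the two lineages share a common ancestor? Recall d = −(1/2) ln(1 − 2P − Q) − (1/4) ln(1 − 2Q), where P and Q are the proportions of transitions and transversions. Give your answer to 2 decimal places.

3.24

P = 507/2703 ≈ 0.187569 and Q = 62/2703 ≈ 0.022937.
Under the Kimura two-parameter model, d = −½ ln(1 − 2P − Q) − ¼ ln(1 − 2Q).
1 − 2P − Q = 0.601925, giving −½ ln(0.601925) = 0.253811.
1 − 2Q = 0.954126, giving −¼ ln(0.954126) = 0.011740.
d = 0.253811 + 0.011740 = 0.265551.
Under a molecular clock d = 2μt, so t = d/(2μ) = 0.265551 / (2 × 4.1 × 10^-8) = 3.24 million years.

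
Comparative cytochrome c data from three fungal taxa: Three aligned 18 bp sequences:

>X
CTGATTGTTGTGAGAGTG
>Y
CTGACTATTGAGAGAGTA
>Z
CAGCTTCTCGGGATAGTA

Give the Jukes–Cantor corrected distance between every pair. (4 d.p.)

d(X,Y) = 0.2635, d(X,Z) = 0.5482, d(Y,Z) = 0.5482

X–Y: 4/18 sites differ → p ≈ 0.222222, d = −0.75 ln(1 − 0.296296) = 0.263548 ≈ 0.2635.
X–Z: 7/18 sites differ → p ≈ 0.388889, d = −0.75 ln(1 − 0.518519) = 0.548166 ≈ 0.5482.
Y–Z: 7/18 sites differ → p ≈ 0.388889, d = −0.75 ln(1 − 0.518519) = 0.548166 ≈ 0.5482.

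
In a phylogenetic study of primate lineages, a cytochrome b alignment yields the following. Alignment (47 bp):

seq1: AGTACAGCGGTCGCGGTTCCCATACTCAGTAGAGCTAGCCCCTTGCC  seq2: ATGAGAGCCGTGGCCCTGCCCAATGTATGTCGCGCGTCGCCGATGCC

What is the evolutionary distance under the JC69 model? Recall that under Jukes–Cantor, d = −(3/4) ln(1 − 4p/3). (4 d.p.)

0.6793

The sequences differ at 21 of 47 sites, so p = 21/47 ≈ 0.446809.
d = −(3/4) ln(1 − 4p/3) = −0.75 ln(1 − 0.595745) = −0.75 ln(0.404255)
  = −0.75 × (-0.905709) = 0.679282 substitutions/site.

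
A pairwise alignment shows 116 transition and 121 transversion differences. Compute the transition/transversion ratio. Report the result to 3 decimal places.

0.959

R = 116/121 = 0.958677… ≈ 0.959 (to 3 d.p.).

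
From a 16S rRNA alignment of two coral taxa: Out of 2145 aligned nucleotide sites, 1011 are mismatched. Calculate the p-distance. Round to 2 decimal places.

0.47

p = 1011/2145 = 0.471328… ≈ 0.47 (to 2 d.p.).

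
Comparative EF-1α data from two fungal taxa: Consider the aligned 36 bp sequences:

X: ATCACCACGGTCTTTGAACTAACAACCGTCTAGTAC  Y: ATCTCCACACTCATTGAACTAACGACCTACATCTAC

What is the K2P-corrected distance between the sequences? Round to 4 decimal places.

Of 36 sites, 2 differences are transitions and 8 are transversions, so P = 2/36 ≈ 0.055556 and Q = 8/36 ≈ 0.222222.
Under the Kimura two-parameter model, d = −½ ln(1 − 2P − Q) − ¼ ln(1 − 2Q).
1 − 2P − Q = 0.666666, giving −½ ln(0.666666) = 0.202733.
1 − 2Q = 0.555556, giving −¼ ln(0.555556) = 0.146946.
d = 0.202733 + 0.146946 = 0.349679.

0.3497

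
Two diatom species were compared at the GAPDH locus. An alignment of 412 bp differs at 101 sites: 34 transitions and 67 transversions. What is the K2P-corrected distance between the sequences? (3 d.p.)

P = 34/412 ≈ 0.082524 and Q = 67/412 ≈ 0.162621.
Under the Kimura two-parameter model, d = −½ ln(1 − 2P − Q) − ¼ ln(1 − 2Q).
1 − 2P − Q = 0.672331, giving −½ ln(0.672331) = 0.198502.
1 − 2Q = 0.674758, giving −¼ ln(0.674758) = 0.098350.
d = 0.198502 + 0.098350 = 0.296852.

0.297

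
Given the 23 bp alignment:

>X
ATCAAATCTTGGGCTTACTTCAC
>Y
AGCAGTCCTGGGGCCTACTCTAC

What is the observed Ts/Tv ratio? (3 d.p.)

1.667

Transitions are A↔G and C↔T; transversions are all other mismatches.
Transitions: 5. Transversions: 3.
R = 5/3 = 1.666666… ≈ 1.667 (to 3 d.p.).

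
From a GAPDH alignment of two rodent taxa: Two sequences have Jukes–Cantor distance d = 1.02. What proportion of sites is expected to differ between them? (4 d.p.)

0.5575

p = (3/4)(1 − e^(−4d/3)) = 0.75 × (1 − e^(-1.36)) = 0.75 × (1 − 0.256661) = 0.557504.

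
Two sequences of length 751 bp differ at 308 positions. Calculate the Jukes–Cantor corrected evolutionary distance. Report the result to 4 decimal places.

0.5936

p = 308/751 ≈ 0.41012.
d = −(3/4) ln(1 − 4p/3) = −0.75 ln(1 − 0.546827) = −0.75 ln(0.453173)
  = −0.75 × (-0.791481) = 0.593611 substitutions/site.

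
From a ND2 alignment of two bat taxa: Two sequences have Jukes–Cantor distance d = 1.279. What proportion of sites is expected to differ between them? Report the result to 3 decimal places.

0.614

p = (3/4)(1 − e^(−4d/3)) = 0.75 × (1 − e^(-1.705333)) = 0.75 × (1 − 0.181712) = 0.613716.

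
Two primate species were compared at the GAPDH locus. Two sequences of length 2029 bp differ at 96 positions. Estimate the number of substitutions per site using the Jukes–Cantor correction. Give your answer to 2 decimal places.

0.05

p = 96/2029 ≈ 0.047314.
d = −(3/4) ln(1 − 4p/3) = −0.75 ln(1 − 0.063085) = −0.75 ln(0.936915)
  = −0.75 × (-0.065163) = 0.048872 substitutions/site.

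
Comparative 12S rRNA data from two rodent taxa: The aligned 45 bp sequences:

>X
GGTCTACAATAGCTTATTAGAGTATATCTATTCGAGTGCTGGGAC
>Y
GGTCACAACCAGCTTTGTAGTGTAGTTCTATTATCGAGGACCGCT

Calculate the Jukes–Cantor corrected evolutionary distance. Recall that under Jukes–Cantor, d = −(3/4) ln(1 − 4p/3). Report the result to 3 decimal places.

The sequences differ at 20 of 45 sites, so p = 20/45 ≈ 0.444444.
d = −(3/4) ln(1 − 4p/3) = −0.75 ln(1 − 0.592592) = −0.75 ln(0.407408)
  = −0.75 × (-0.897940) = 0.673455 substitutions/site.

0.673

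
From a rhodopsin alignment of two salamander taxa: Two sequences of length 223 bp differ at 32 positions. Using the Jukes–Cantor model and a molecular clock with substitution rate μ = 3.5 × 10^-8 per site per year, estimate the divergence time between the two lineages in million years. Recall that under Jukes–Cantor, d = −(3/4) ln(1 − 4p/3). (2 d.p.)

p = 32/223 ≈ 0.143498.
d = −(3/4) ln(1 − 4p/3) = −0.75 ln(1 − 0.191331) = −0.75 ln(0.808669)
  = −0.75 × (-0.212366) = 0.159275 substitutions/site.
Under a molecular clock d = 2μt, so t = d/(2μ) = 0.159275 / (2 × 3.5 × 10^-8) = 2.28 million years.

2.28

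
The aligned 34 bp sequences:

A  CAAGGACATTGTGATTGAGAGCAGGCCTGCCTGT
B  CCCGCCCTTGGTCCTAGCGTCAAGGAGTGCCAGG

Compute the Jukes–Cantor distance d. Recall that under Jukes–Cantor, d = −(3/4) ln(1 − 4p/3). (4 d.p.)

0.8240

The sequences differ at 17 of 34 sites, so p = 17/34 = 0.5.
d = −(3/4) ln(1 − 4p/3) = −0.75 ln(1 − 0.666667) = −0.75 ln(0.333333)
  = −0.75 × (-1.098613) = 0.823960 substitutions/site.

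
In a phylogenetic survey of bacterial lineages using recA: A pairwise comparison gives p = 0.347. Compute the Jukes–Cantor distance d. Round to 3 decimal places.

d = −(3/4) ln(1 − 4p/3) = −0.75 ln(1 − 0.462667) = −0.75 ln(0.537333)
  = −0.75 × (-0.621137) = 0.465853 substitutions/site.

0.466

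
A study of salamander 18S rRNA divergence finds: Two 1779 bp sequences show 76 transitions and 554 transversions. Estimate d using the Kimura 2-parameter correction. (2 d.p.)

0.50

P = 76/1779 ≈ 0.042721 and Q = 554/1779 ≈ 0.311411.
Under the Kimura two-parameter model, d = −½ ln(1 − 2P − Q) − ¼ ln(1 − 2Q).
1 − 2P − Q = 0.603147, giving −½ ln(0.603147) = 0.252797.
1 − 2Q = 0.377178, giving −¼ ln(0.377178) = 0.243760.
d = 0.252797 + 0.243760 = 0.496557.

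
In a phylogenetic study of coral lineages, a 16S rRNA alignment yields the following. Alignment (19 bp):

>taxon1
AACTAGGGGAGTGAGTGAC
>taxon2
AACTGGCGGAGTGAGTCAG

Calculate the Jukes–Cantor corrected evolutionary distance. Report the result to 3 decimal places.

0.247

The sequences differ at 4 of 19 sites (5, 7, 17, 19), so p = 4/19 ≈ 0.210526.
d = −(3/4) ln(1 − 4p/3) = −0.75 ln(1 − 0.280701) = −0.75 ln(0.719299)
  = −0.75 × (-0.329478) = 0.247109 substitutions/site.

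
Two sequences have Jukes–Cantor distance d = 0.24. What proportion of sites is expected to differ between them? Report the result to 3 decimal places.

p = (3/4)(1 − e^(−4d/3)) = 0.75 × (1 − e^(-0.32)) = 0.75 × (1 − 0.726149) = 0.205388.

0.205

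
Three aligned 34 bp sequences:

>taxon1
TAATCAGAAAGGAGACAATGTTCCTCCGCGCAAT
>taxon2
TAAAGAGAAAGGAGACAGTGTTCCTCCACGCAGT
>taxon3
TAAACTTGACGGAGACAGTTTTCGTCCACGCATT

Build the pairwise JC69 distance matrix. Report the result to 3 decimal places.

d(taxon1,taxon2) = 0.164, d(taxon1,taxon3) = 0.373, d(taxon2,taxon3) = 0.282

taxon1–taxon2: 5/34 sites differ → p ≈ 0.147059, d = −0.75 ln(1 − 0.196079) = 0.163691 ≈ 0.164.
taxon1–taxon3: 10/34 sites differ → p ≈ 0.294118, d = −0.75 ln(1 − 0.392157) = 0.373379 ≈ 0.373.
taxon2–taxon3: 8/34 sites differ → p ≈ 0.235294, d = −0.75 ln(1 − 0.313725) = 0.282358 ≈ 0.282.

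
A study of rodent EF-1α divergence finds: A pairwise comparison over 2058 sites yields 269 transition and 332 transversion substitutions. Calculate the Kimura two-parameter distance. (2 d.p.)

P = 269/2058 ≈ 0.130709 and Q = 332/2058 ≈ 0.161322.
Under the Kimura two-parameter model, d = −½ ln(1 − 2P − Q) − ¼ ln(1 − 2Q).
1 − 2P − Q = 0.57726, giving −½ ln(0.57726) = 0.274731.
1 − 2Q = 0.677356, giving −¼ ln(0.677356) = 0.097390.
d = 0.274731 + 0.097390 = 0.372121.

0.37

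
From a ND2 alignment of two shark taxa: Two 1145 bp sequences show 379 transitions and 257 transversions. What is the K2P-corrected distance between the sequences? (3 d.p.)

1.237

P = 379/1145 ≈ 0.331004 and Q = 257/1145 ≈ 0.224454.
Under the Kimura two-parameter model, d = −½ ln(1 − 2P − Q) − ¼ ln(1 − 2Q).
1 − 2P − Q = 0.113538, giving −½ ln(0.113538) = 1.087809.
1 − 2Q = 0.551092, giving −¼ ln(0.551092) = 0.148963.
d = 1.087809 + 0.148963 = 1.236772.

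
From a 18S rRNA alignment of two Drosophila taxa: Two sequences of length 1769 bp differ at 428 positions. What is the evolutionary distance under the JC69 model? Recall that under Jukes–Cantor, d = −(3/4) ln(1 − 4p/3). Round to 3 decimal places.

0.292

p = 428/1769 ≈ 0.241945.
d = −(3/4) ln(1 − 4p/3) = −0.75 ln(1 − 0.322593) = −0.75 ln(0.677407)
  = −0.75 × (-0.389483) = 0.292112 substitutions/site.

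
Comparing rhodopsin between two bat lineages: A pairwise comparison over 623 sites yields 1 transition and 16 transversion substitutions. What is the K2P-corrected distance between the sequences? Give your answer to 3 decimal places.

0.028

P = 1/623 ≈ 0.001605 and Q = 16/623 ≈ 0.025682.
Under the Kimura two-parameter model, d = −½ ln(1 − 2P − Q) − ¼ ln(1 − 2Q).
1 − 2P − Q = 0.971108, giving −½ ln(0.971108) = 0.014659.
1 − 2Q = 0.948636, giving −¼ ln(0.948636) = 0.013183.
d = 0.014659 + 0.013183 = 0.027842.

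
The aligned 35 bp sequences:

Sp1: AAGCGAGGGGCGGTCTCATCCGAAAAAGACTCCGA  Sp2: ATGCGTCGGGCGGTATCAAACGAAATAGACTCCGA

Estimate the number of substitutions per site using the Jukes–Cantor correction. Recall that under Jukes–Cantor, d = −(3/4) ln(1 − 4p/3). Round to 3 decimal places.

The sequences differ at 7 of 35 sites (2, 6, 7, 15, 19, 20, 26), so p = 7/35 = 0.2.
d = −(3/4) ln(1 − 4p/3) = −0.75 ln(1 − 0.266667) = −0.75 ln(0.733333)
  = −0.75 × (-0.310155) = 0.232616 substitutions/site.

0.233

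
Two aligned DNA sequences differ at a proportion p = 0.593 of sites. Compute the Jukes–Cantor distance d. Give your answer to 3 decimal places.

1.173

d = −(3/4) ln(1 − 4p/3) = −0.75 ln(1 − 0.790667) = −0.75 ln(0.209333)
  = −0.75 × (-1.563829) = 1.172872 substitutions/site.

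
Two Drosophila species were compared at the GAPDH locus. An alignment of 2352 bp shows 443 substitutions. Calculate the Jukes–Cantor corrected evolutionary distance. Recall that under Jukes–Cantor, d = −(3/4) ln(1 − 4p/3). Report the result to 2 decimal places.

p = 443/2352 ≈ 0.18835.
d = −(3/4) ln(1 − 4p/3) = −0.75 ln(1 − 0.251133) = −0.75 ln(0.748867)
  = −0.75 × (-0.289194) = 0.216896 substitutions/site.

0.22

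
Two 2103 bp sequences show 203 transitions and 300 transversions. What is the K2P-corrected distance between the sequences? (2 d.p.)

0.29

P = 203/2103 ≈ 0.096529 and Q = 300/2103 ≈ 0.142653.
Under the Kimura two-parameter model, d = −½ ln(1 − 2P − Q) − ¼ ln(1 − 2Q).
1 − 2P − Q = 0.664289, giving −½ ln(0.664289) = 0.204519.
1 − 2Q = 0.714694, giving −¼ ln(0.714694) = 0.083975.
d = 0.204519 + 0.083975 = 0.288494.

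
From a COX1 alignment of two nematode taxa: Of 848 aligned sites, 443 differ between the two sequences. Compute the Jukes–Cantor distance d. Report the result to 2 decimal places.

0.89

p = 443/848 ≈ 0.522406.
d = −(3/4) ln(1 − 4p/3) = −0.75 ln(1 − 0.696541) = −0.75 ln(0.303459)
  = −0.75 × (-1.192509) = 0.894382 substitutions/site.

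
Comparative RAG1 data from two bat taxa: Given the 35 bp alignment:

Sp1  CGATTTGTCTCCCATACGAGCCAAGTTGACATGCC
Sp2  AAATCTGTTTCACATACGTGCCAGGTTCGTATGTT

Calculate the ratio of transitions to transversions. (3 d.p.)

Transitions are A↔G and C↔T; transversions are all other mismatches.
Transitions: 8. Transversions: 4.
R = 8/4 = 2.000.

2.000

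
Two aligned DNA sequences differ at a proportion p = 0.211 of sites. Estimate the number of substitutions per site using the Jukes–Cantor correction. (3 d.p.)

0.248

d = −(3/4) ln(1 − 4p/3) = −0.75 ln(1 − 0.281333) = −0.75 ln(0.718667)
  = −0.75 × (-0.330357) = 0.247768 substitutions/site.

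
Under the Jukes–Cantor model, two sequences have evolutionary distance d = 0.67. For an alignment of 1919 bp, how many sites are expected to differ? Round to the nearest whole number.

Invert JC69: p = (3/4)(1 − e^(−4d/3)) = 0.75 × (1 − e^(-0.893333)) = 0.75 × (1 − 0.409289) = 0.443033.
Expected differing sites = pL ≈ 0.443033 × 1919 = 850.180327 ≈ 850.

850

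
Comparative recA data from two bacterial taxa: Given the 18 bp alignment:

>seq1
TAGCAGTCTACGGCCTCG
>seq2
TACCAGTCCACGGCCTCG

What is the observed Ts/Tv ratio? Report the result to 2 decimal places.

Transitions are A↔G and C↔T; transversions are all other mismatches.
Transitions: 1. Transversions: 1.
R = 1/1 = 1.00.

1.00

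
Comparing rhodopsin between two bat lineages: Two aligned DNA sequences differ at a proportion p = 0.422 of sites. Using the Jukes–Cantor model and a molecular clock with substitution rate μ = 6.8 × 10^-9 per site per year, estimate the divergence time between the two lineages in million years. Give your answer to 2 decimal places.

45.61

d = −(3/4) ln(1 − 4p/3) = −0.75 ln(1 − 0.562667) = −0.75 ln(0.437333)
  = −0.75 × (-0.827060) = 0.620295 substitutions/site.
Under a molecular clock d = 2μt, so t = d/(2μ) = 0.620295 / (2 × 6.8 × 10^-9) = 45.61 million years.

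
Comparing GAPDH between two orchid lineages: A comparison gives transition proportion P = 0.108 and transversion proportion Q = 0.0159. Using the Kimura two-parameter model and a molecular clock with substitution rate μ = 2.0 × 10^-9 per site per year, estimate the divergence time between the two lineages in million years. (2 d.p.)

35.00

Under the Kimura two-parameter model, d = −½ ln(1 − 2P − Q) − ¼ ln(1 − 2Q).
1 − 2P − Q = 0.7681, giving −½ ln(0.7681) = 0.131918.
1 − 2Q = 0.9682, giving −¼ ln(0.9682) = 0.008079.
d = 0.131918 + 0.008079 = 0.139997.
Under a molecular clock d = 2μt, so t = d/(2μ) = 0.139997 / (2 × 2.0 × 10^-9) = 35.00 million years.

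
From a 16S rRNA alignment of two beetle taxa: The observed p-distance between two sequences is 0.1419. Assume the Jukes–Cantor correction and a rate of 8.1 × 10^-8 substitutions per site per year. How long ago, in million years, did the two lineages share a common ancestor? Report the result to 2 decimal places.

d = −(3/4) ln(1 − 4p/3) = −0.75 ln(1 − 0.1892) = −0.75 ln(0.8108)
  = −0.75 × (-0.209734) = 0.157301 substitutions/site.
Under a molecular clock d = 2μt, so t = d/(2μ) = 0.157301 / (2 × 8.1 × 10^-8) = 0.97 million years.

0.97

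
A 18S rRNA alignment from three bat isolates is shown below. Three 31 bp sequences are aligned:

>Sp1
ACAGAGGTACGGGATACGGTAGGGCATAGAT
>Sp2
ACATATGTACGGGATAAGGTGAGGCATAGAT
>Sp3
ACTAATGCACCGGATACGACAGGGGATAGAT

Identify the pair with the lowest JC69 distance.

Sp1–Sp2: 5/31 differ, p = 0.161, d = 0.182.
Sp1–Sp3: 8/31 differ, p = 0.258, d = 0.316.
Sp2–Sp3: 10/31 differ, p = 0.323, d = 0.422.
The smallest distance is between Sp1 and Sp2.

Sp1 and Sp2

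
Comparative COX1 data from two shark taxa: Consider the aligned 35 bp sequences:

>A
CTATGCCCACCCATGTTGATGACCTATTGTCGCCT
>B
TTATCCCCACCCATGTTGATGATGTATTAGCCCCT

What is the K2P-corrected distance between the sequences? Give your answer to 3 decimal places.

Of 35 sites, 3 differences are transitions and 4 are transversions, so P = 3/35 ≈ 0.085714 and Q = 4/35 ≈ 0.114286.
Under the Kimura two-parameter model, d = −½ ln(1 − 2P − Q) − ¼ ln(1 − 2Q).
1 − 2P − Q = 0.714286, giving −½ ln(0.714286) = 0.168236.
1 − 2Q = 0.771428, giving −¼ ln(0.771428) = 0.064878.
d = 0.168236 + 0.064878 = 0.233114.

0.233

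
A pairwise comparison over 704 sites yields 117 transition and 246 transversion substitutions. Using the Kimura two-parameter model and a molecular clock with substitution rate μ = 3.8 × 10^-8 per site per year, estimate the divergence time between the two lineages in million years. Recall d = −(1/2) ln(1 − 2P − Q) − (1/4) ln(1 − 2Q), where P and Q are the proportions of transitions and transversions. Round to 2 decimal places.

11.48

P = 117/704 ≈ 0.166193 and Q = 246/704 ≈ 0.349432.
Under the Kimura two-parameter model, d = −½ ln(1 − 2P − Q) − ¼ ln(1 − 2Q).
1 − 2P − Q = 0.318182, giving −½ ln(0.318182) = 0.572566.
1 − 2Q = 0.301136, giving −¼ ln(0.301136) = 0.300048.
d = 0.572566 + 0.300048 = 0.872614.
Under a molecular clock d = 2μt, so t = d/(2μ) = 0.872614 / (2 × 3.8 × 10^-8) = 11.48 million years.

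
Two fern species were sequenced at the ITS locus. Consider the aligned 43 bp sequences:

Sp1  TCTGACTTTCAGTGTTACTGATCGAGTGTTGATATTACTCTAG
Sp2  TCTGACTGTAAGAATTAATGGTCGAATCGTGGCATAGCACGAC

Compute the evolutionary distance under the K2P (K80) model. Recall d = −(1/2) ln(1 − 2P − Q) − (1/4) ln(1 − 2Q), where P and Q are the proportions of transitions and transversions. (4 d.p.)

0.5148

Of 43 sites, 6 differences are transitions and 10 are transversions, so P = 6/43 ≈ 0.139535 and Q = 10/43 ≈ 0.232558.
Under the Kimura two-parameter model, d = −½ ln(1 − 2P − Q) − ¼ ln(1 − 2Q).
1 − 2P − Q = 0.488372, giving −½ ln(0.488372) = 0.358339.
1 − 2Q = 0.534884, giving −¼ ln(0.534884) = 0.156426.
d = 0.358339 + 0.156426 = 0.514765.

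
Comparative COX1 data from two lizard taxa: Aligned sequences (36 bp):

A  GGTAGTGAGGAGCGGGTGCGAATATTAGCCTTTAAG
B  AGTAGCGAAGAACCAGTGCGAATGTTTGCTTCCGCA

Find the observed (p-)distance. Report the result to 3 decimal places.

The sequences differ at 14 of 36 positions.
p = 14/36 = 0.388888… ≈ 0.389 (to 3 d.p.).

0.389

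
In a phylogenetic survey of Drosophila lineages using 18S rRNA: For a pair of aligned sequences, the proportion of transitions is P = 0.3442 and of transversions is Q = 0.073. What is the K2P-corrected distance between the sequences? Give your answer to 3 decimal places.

Under the Kimura two-parameter model, d = −½ ln(1 − 2P − Q) − ¼ ln(1 − 2Q).
1 − 2P − Q = 0.2386, giving −½ ln(0.2386) = 0.716483.
1 − 2Q = 0.854, giving −¼ ln(0.854) = 0.039456.
d = 0.716483 + 0.039456 = 0.755939.

0.756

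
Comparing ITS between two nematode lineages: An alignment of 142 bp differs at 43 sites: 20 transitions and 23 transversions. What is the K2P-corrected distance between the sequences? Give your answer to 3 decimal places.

0.391

P = 20/142 ≈ 0.140845 and Q = 23/142 ≈ 0.161972.
Under the Kimura two-parameter model, d = −½ ln(1 − 2P − Q) − ¼ ln(1 − 2Q).
1 − 2P − Q = 0.556338, giving −½ ln(0.556338) = 0.293190.
1 − 2Q = 0.676056, giving −¼ ln(0.676056) = 0.097870.
d = 0.293190 + 0.097870 = 0.391060.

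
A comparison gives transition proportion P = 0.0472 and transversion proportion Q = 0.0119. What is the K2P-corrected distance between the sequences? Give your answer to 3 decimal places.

Under the Kimura two-parameter model, d = −½ ln(1 − 2P − Q) − ¼ ln(1 − 2Q).
1 − 2P − Q = 0.8937, giving −½ ln(0.8937) = 0.056193.
1 − 2Q = 0.9762, giving −¼ ln(0.9762) = 0.006022.
d = 0.056193 + 0.006022 = 0.062215.

0.062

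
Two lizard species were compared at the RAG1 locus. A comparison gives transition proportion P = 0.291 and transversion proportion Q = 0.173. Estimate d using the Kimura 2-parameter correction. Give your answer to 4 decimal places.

0.8094

Under the Kimura two-parameter model, d = −½ ln(1 − 2P − Q) − ¼ ln(1 − 2Q).
1 − 2P − Q = 0.245, giving −½ ln(0.245) = 0.703249.
1 − 2Q = 0.654, giving −¼ ln(0.654) = 0.106162.
d = 0.703249 + 0.106162 = 0.809411.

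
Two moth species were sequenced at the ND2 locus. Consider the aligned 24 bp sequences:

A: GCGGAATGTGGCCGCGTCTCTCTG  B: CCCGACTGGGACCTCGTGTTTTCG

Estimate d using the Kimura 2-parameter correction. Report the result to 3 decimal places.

Of 24 sites, 4 differences are transitions and 6 are transversions, so P = 4/24 ≈ 0.166667 and Q = 6/24 = 0.25.
Under the Kimura two-parameter model, d = −½ ln(1 − 2P − Q) − ¼ ln(1 − 2Q).
1 − 2P − Q = 0.416666, giving −½ ln(0.416666) = 0.437735.
1 − 2Q = 0.5, giving −¼ ln(0.5) = 0.173287.
d = 0.437735 + 0.173287 = 0.611022.

0.611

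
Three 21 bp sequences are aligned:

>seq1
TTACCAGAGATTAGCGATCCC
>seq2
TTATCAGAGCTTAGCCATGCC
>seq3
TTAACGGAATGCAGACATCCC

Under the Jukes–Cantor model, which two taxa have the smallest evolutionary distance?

seq1 and seq2

seq1–seq2: 4/21 differ, p = 0.190, d = 0.220.
seq1–seq3: 8/21 differ, p = 0.381, d = 0.532.
seq2–seq3: 8/21 differ, p = 0.381, d = 0.532.
The smallest distance is between seq1 and seq2.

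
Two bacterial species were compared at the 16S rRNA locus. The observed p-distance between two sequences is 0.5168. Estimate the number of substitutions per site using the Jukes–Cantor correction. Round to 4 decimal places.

0.8761

d = −(3/4) ln(1 − 4p/3) = −0.75 ln(1 − 0.689067) = −0.75 ln(0.310933)
  = −0.75 × (-1.168178) = 0.876134 substitutions/site.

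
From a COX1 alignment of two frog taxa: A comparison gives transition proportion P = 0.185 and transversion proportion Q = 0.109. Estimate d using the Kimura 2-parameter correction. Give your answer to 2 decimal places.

0.39

Under the Kimura two-parameter model, d = −½ ln(1 − 2P − Q) − ¼ ln(1 − 2Q).
1 − 2P − Q = 0.521, giving −½ ln(0.521) = 0.326003.
1 − 2Q = 0.782, giving −¼ ln(0.782) = 0.061475.
d = 0.326003 + 0.061475 = 0.387478.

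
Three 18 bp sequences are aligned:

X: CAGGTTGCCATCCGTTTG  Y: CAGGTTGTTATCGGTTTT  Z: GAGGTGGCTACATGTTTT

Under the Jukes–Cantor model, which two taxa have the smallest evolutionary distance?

X–Y: 4/18 differ, p = 0.222, d = 0.264.
X–Z: 7/18 differ, p = 0.389, d = 0.548.
Y–Z: 6/18 differ, p = 0.333, d = 0.441.
The smallest distance is between X and Y.

X and Y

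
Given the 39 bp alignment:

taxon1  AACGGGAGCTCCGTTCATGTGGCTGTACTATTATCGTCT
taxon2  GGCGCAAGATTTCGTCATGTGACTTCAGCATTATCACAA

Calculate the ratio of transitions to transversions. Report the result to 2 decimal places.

Transitions are A↔G and C↔T; transversions are all other mismatches.
Transitions: 10. Transversions: 8.
R = 10/8 = 1.25.

1.25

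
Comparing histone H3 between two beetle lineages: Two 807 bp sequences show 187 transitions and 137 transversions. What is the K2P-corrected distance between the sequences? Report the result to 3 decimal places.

P = 187/807 ≈ 0.231722 and Q = 137/807 ≈ 0.169765.
Under the Kimura two-parameter model, d = −½ ln(1 − 2P − Q) − ¼ ln(1 − 2Q).
1 − 2P − Q = 0.366791, giving −½ ln(0.366791) = 0.501482.
1 − 2Q = 0.66047, giving −¼ ln(0.66047) = 0.103701.
d = 0.501482 + 0.103701 = 0.605183.

0.605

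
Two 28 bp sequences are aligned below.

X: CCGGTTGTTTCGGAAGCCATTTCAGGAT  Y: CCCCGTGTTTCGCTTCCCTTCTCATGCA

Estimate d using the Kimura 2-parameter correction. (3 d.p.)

0.697

Of 28 sites, 1 differences are transitions and 11 are transversions, so P = 1/28 ≈ 0.035714 and Q = 11/28 ≈ 0.392857.
Under the Kimura two-parameter model, d = −½ ln(1 − 2P − Q) − ¼ ln(1 − 2Q).
1 − 2P − Q = 0.535715, giving −½ ln(0.535715) = 0.312076.
1 − 2Q = 0.214286, giving −¼ ln(0.214286) = 0.385111.
d = 0.312076 + 0.385111 = 0.697187.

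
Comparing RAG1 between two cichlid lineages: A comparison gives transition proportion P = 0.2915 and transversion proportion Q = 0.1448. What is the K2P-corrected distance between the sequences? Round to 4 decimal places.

0.7361

Under the Kimura two-parameter model, d = −½ ln(1 − 2P − Q) − ¼ ln(1 − 2Q).
1 − 2P − Q = 0.2722, giving −½ ln(0.2722) = 0.650609.
1 − 2Q = 0.7104, giving −¼ ln(0.7104) = 0.085482.
d = 0.650609 + 0.085482 = 0.736091.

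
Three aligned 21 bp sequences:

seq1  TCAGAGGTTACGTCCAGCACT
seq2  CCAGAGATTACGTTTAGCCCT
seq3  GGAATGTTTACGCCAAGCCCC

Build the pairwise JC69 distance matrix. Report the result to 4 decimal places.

d(seq1,seq2) = 0.2865, d(seq1,seq3) = 0.6355, d(seq2,seq3) = 0.6355

seq1–seq2: 5/21 sites differ → p ≈ 0.238095, d = −0.75 ln(1 − 0.31746) = 0.286451 ≈ 0.2865.
seq1–seq3: 9/21 sites differ → p ≈ 0.428571, d = −0.75 ln(1 − 0.571428) = 0.635472 ≈ 0.6355.
seq2–seq3: 9/21 sites differ → p ≈ 0.428571, d = −0.75 ln(1 − 0.571428) = 0.635472 ≈ 0.6355.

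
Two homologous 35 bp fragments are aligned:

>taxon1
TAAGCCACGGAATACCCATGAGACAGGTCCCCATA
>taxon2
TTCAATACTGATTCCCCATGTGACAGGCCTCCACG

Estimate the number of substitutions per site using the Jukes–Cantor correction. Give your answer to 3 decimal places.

The sequences differ at 13 of 35 sites, so p = 13/35 ≈ 0.371429.
d = −(3/4) ln(1 − 4p/3) = −0.75 ln(1 − 0.495239) = −0.75 ln(0.504761)
  = −0.75 × (-0.683670) = 0.512753 substitutions/site.

0.513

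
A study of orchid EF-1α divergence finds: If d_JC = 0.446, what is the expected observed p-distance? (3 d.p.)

p = (3/4)(1 − e^(−4d/3)) = 0.75 × (1 − e^(-0.594667)) = 0.75 × (1 − 0.551746) = 0.336191.

0.336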